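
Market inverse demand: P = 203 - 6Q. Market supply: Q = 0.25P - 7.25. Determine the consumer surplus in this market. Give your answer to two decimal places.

908.28

Rewriting supply in inverse form: P = 29 + 4Q.
Set 203 - 6Q = 29 + 4Q, which gives 174 = 10Q, so Q* = 17.4 and P* = 203 - 6(17.4) = 98.6.
Consumer surplus is the triangle under demand above P*: (1/2)(17.4)(203 - 98.6) = (1/2)(17.4)(104.4) = 908.28.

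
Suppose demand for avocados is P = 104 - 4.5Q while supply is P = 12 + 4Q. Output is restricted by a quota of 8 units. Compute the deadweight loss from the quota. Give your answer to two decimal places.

Without the quota, 104 - 4.5Q = 12 + 4Q gives Q* = 10.8235.
At Q = 8 the demand price is 104 - 4.5(8) = 68 and the supply price is 12 + 4(8) = 44.
DWL = (1/2)(gap between curves at 8) x (Q* - 8) = (1/2)(24)(2.8235) = 33.8824.

33.88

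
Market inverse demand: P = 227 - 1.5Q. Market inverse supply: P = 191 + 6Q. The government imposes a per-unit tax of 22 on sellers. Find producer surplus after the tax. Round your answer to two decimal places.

10.45

Without the tax, 227 - 1.5Q = 191 + 6Q so Q* = 4.8 and P* = 219.8.
A tax on sellers shifts supply up by 22: 227 - 1.5Q = 191 + 6Q + 22, so Q_t = 1.8667. Buyers pay P_b = 224.2; sellers receive P_s = P_b - 22 = 202.2.
Producer surplus is the triangle above supply below P_s: (1/2)(1.8667)(202.2 - 191) = 10.4533.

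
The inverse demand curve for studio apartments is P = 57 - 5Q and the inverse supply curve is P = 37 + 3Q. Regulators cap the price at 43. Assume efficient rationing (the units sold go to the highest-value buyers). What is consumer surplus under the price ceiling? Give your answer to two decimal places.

Without the control, 57 - 5Q = 37 + 3Q so Q* = 2.5 and P* = 44.5.
At the ceiling price 43, quantity supplied is (43 - 37)/3 = 2; supply is the short side, so Q = 2 trades at P = 43.
The demand price at Q = 2 is 47. CS is the trapezoid between demand and 43 over [0, 2]: (1/2)[(57 - 43) + (47 - 43)](2) = 18.

18.00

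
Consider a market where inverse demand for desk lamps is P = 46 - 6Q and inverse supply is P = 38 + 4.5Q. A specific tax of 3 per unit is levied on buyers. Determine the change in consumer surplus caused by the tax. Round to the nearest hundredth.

-1.06

Pre-tax equilibrium: 46 - 6Q = 38 + 4.5Q gives Q* = 0.7619, P* = 41.4286.
With the tax, buyers' net willingness to pay falls by 3: (46 - 3) - 6Q = 38 + 4.5Q, so Q_t = 0.4762. Buyers pay P_b = 43.1429; sellers receive P_s = P_b - 3 = 40.1429.
CS falls from (1/2)(0.7619)(4.5714) = 1.7415 to (1/2)(0.4762)(2.8571) = 0.6803, a change of -1.0612.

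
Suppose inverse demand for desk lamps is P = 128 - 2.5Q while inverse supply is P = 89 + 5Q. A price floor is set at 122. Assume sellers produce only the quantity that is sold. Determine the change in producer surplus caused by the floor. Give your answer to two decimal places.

-2.80

Without the control, 128 - 2.5Q = 89 + 5Q so Q* = 5.2 and P* = 115.
At the floor price 122, quantity demanded is (128 - 122)/2.5 = 2.4; demand is the short side, so Q = 2.4 trades at P = 122.
PS goes from (1/2)(5.2)(26) = 67.6 to 64.8 (computed as (122 - 89)(2.4) - (1/2)(5)(2.4)^2), a change of -2.8.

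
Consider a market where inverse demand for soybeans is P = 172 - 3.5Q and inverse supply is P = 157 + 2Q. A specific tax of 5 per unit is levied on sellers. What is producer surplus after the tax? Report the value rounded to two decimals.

3.31

Without the tax, 172 - 3.5Q = 157 + 2Q so Q* = 2.7273 and P* = 162.4545.
A tax on sellers shifts supply up by 5: 172 - 3.5Q = 157 + 2Q + 5, so Q_t = 1.8182. Buyers pay P_b = 165.6364; sellers receive P_s = P_b - 5 = 160.6364.
PS = (1/2)(Q_t)(P_s - 157) = (1/2)(1.8182)(3.6364) = 3.3058.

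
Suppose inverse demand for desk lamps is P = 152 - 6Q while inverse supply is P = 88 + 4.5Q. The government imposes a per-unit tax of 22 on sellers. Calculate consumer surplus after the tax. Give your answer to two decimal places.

48.00

Pre-tax equilibrium: 152 - 6Q = 88 + 4.5Q gives Q* = 6.0952, P* = 115.4286.
With the tax, sellers need 22 more per unit: 152 - 6Q = 88 + 4.5Q + 22, so Q_t = 4. Buyers pay P_b = 128; sellers receive P_s = P_b - 22 = 106.
Consumer surplus is the triangle under demand above P_b: (1/2)(4)(152 - 128) = 48.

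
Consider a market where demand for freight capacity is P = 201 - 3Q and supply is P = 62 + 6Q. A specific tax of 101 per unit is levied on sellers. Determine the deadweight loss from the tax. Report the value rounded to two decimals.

Pre-tax equilibrium: 201 - 3Q = 62 + 6Q gives Q* = 15.4444, P* = 154.6667.
A tax on sellers shifts supply up by 101: 201 - 3Q = 62 + 6Q + 101, so Q_t = 4.2222. Buyers pay P_b = 188.3333; sellers receive P_s = P_b - 101 = 87.3333.
The welfare triangle lost has base Q* - Q_t = 11.2222 and height t = 101, so DWL = (1/2)(11.2222)(101) = 566.7222.

566.72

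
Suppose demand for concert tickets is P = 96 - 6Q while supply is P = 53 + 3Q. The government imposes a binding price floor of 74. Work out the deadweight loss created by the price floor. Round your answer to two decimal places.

5.56

Without the control, 96 - 6Q = 53 + 3Q so Q* = 4.7778 and P* = 67.3333.
At P = 74, buyers demand (96 - 74)/6 = 3.6667 while sellers would supply more, so the quantity traded is 3.6667 at price 74.
The lost-trades triangle has base Q* - 3.6667 = 1.1111 and height equal to the gap between the curves at Q = 3.6667, which is 74 - 64 = 10. DWL = (1/2)(1.1111)(10) = 5.5556.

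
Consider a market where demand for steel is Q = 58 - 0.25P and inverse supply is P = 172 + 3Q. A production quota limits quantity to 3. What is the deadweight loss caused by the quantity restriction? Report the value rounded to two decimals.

Rewriting demand in inverse form: P = 232 - 4Q.
Without the quota, 232 - 4Q = 172 + 3Q gives Q* = 8.5714.
At Q = 3 the demand price is 232 - 4(3) = 220 and the supply price is 172 + 3(3) = 181.
DWL = (1/2)(gap between curves at 3) x (Q* - 3) = (1/2)(39)(5.5714) = 108.6429.

108.64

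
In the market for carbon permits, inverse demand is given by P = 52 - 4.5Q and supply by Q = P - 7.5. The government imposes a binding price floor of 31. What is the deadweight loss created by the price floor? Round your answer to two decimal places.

Rewriting supply in inverse form: P = 7.5 + Q.
Free-market equilibrium: 52 - 4.5Q = 7.5 + Q gives Q* = 8.0909, P* = 15.5909.
At the floor price 31, quantity demanded is (52 - 31)/4.5 = 4.6667; demand is the short side, so Q = 4.6667 trades at P = 31.
At Q = 4.6667 the demand price is 31 and the supply price is 12.1667. Deadweight loss is the triangle between the curves from 4.6667 to 8.0909: (1/2)(31 - 12.1667)(8.0909 - 4.6667) = 32.2449.

32.24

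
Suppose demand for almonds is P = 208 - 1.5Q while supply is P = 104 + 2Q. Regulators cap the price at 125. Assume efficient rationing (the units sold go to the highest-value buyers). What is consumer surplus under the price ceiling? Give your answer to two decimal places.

Without the control, 208 - 1.5Q = 104 + 2Q so Q* = 29.7143 and P* = 163.4286.
At P = 125, sellers supply (125 - 104)/2 = 10.5 while buyers want more, so the quantity traded is 10.5 at price 125.
The demand price at Q = 10.5 is 192.25. CS is the trapezoid between demand and 125 over [0, 10.5]: (1/2)[(208 - 125) + (192.25 - 125)](10.5) = 788.8125.

788.81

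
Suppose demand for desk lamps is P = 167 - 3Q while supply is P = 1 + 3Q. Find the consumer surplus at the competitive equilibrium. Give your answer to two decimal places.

1148.17

Set 167 - 3Q = 1 + 3Q, which gives 166 = 6Q, so Q* = 27.6667 and P* = 167 - 3(27.6667) = 84.
CS is the area between the demand curve and P* from 0 to Q*: (1/2)(27.6667)(83) = 1148.1667.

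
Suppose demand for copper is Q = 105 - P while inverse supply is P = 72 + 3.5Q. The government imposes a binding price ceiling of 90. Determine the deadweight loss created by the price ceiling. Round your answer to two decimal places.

Rewriting demand in inverse form: P = 105 - Q.
Free-market equilibrium: 105 - Q = 72 + 3.5Q gives Q* = 7.3333, P* = 97.6667.
At the ceiling price 90, quantity supplied is (90 - 72)/3.5 = 5.1429; supply is the short side, so Q = 5.1429 trades at P = 90.
At Q = 5.1429 the demand price is 99.8571 and the supply price is 90. Deadweight loss is the triangle between the curves from 5.1429 to 7.3333: (1/2)(99.8571 - 90)(7.3333 - 5.1429) = 10.7959.

10.80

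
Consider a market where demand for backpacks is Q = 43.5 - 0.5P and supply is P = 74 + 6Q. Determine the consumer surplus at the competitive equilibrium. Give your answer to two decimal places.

Rewriting demand in inverse form: P = 87 - 2Q.
Setting demand equal to supply, 13 = 8Q, so Q* = 1.625 and P* = 83.75.
The demand choke price is 87, so CS = (1/2)(Q*)(87 - P*) = (1/2)(1.625)(3.25) = 2.6406.

2.64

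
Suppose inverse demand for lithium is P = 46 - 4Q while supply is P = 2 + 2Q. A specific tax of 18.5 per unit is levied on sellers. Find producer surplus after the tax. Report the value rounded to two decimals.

18.06

Without the tax, 46 - 4Q = 2 + 2Q so Q* = 7.3333 and P* = 16.6667.
A tax on sellers shifts supply up by 18.5: 46 - 4Q = 2 + 2Q + 18.5, so Q_t = 4.25. Buyers pay P_b = 29; sellers receive P_s = P_b - 18.5 = 10.5.
Producer surplus is the triangle above supply below P_s: (1/2)(4.25)(10.5 - 2) = 18.0625.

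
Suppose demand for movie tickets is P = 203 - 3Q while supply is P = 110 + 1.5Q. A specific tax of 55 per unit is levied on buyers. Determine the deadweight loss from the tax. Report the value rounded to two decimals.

336.11

Without the tax, 203 - 3Q = 110 + 1.5Q so Q* = 20.6667 and P* = 141.
With the tax, buyers' net willingness to pay falls by 55: (203 - 55) - 3Q = 110 + 1.5Q, so Q_t = 8.4444. Buyers pay P_b = 177.6667; sellers receive P_s = P_b - 55 = 122.6667.
Deadweight loss is the triangle between the curves from Q_t to Q*: (1/2)(20.6667 - 8.4444)(55) = 336.1111.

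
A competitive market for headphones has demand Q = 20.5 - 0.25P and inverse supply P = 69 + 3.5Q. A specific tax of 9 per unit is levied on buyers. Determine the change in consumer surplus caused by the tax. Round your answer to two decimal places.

-5.44

Rewriting demand in inverse form: P = 82 - 4Q.
Pre-tax equilibrium: 82 - 4Q = 69 + 3.5Q gives Q* = 1.7333, P* = 75.0667.
With the tax, buyers' net willingness to pay falls by 9: (82 - 9) - 4Q = 69 + 3.5Q, so Q_t = 0.5333. Buyers pay P_b = 79.8667; sellers receive P_s = P_b - 9 = 70.8667.
Consumers lose the trapezoid between P* and P_b out to Q_t plus the triangle from Q_t to Q*: change in CS = 0.5689 - 6.0089 = -5.44.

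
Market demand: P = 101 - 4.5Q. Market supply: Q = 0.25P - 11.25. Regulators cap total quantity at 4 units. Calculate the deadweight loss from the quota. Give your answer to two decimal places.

28.47

Rewriting supply in inverse form: P = 45 + 4Q.
Without the quota, 101 - 4.5Q = 45 + 4Q gives Q* = 6.5882.
At Q = 4 the demand price is 101 - 4.5(4) = 83 and the supply price is 45 + 4(4) = 61.
DWL = (1/2)(gap between curves at 4) x (Q* - 4) = (1/2)(22)(2.5882) = 28.4706.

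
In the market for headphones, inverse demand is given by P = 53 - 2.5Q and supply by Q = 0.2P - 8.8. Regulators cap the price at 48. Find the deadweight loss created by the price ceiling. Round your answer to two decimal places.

Rewriting supply in inverse form: P = 44 + 5Q.
Without the control, 53 - 2.5Q = 44 + 5Q so Q* = 1.2 and P* = 50.
At the ceiling price 48, quantity supplied is (48 - 44)/5 = 0.8; supply is the short side, so Q = 0.8 trades at P = 48.
At Q = 0.8 the demand price is 51 and the supply price is 48. Deadweight loss is the triangle between the curves from 0.8 to 1.2: (1/2)(51 - 48)(1.2 - 0.8) = 0.6.

0.60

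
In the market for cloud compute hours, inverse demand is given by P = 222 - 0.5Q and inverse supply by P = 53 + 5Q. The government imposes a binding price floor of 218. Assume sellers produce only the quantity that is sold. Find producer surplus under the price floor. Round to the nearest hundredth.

1160.00

Free-market equilibrium: 222 - 0.5Q = 53 + 5Q gives Q* = 30.7273, P* = 206.6364.
At P = 218, buyers demand (222 - 218)/0.5 = 8 while sellers would supply more, so the quantity traded is 8 at price 218.
The supply price at Q = 8 is 93. PS is the trapezoid between 218 and supply over [0, 8]: (1/2)[(218 - 53) + (218 - 93)](8) = 1160.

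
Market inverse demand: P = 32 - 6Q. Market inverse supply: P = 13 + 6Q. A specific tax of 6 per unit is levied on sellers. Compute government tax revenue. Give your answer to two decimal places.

6.50

Pre-tax equilibrium: 32 - 6Q = 13 + 6Q gives Q* = 1.5833, P* = 22.5.
With the tax, sellers need 6 more per unit: 32 - 6Q = 13 + 6Q + 6, so Q_t = 1.0833. Buyers pay P_b = 25.5; sellers receive P_s = P_b - 6 = 19.5.
Revenue is the tax times quantity traded: 6 x 1.0833 = 6.5.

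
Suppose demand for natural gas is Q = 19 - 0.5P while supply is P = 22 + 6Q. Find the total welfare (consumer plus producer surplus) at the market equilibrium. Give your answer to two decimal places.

Rewriting demand in inverse form: P = 38 - 2Q.
Set 38 - 2Q = 22 + 6Q, which gives 16 = 8Q, so Q* = 2 and P* = 38 - 2(2) = 34.
CS = (1/2)(2)(4) = 4 and PS = (1/2)(2)(12) = 12, so total surplus = 16.

16.00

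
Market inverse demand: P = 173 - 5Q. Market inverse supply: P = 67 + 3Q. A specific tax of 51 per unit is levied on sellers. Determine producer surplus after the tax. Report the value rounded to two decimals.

70.90

Without the tax, 173 - 5Q = 67 + 3Q so Q* = 13.25 and P* = 106.75.
With the tax, sellers need 51 more per unit: 173 - 5Q = 67 + 3Q + 51, so Q_t = 6.875. Buyers pay P_b = 138.625; sellers receive P_s = P_b - 51 = 87.625.
Producer surplus is the triangle above supply below P_s: (1/2)(6.875)(87.625 - 67) = 70.8984.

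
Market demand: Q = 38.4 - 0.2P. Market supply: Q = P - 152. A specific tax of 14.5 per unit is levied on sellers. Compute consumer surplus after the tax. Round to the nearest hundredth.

45.16

Rewriting demand in inverse form: P = 192 - 5Q.
Rewriting supply in inverse form: P = 152 + Q.
Pre-tax equilibrium: 192 - 5Q = 152 + Q gives Q* = 6.6667, P* = 158.6667.
With the tax, sellers need 14.5 more per unit: 192 - 5Q = 152 + Q + 14.5, so Q_t = 4.25. Buyers pay P_b = 170.75; sellers receive P_s = P_b - 14.5 = 156.25.
Consumer surplus is the triangle under demand above P_b: (1/2)(4.25)(192 - 170.75) = 45.1562.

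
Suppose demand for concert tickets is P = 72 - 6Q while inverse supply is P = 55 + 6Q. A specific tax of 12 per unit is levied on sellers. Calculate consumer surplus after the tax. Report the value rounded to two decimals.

Without the tax, 72 - 6Q = 55 + 6Q so Q* = 1.4167 and P* = 63.5.
With the tax, sellers need 12 more per unit: 72 - 6Q = 55 + 6Q + 12, so Q_t = 0.4167. Buyers pay P_b = 69.5; sellers receive P_s = P_b - 12 = 57.5.
Consumer surplus is the triangle under demand above P_b: (1/2)(0.4167)(72 - 69.5) = 0.5208.

0.52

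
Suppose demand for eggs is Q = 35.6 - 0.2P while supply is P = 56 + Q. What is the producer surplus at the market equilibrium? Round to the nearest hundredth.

206.72

Rewriting demand in inverse form: P = 178 - 5Q.
Set 178 - 5Q = 56 + Q, which gives 122 = 6Q, so Q* = 20.3333 and P* = 178 - 5(20.3333) = 76.3333.
The supply curve's price intercept is 56, so PS = (1/2)(Q*)(P* - 56) = (1/2)(20.3333)(20.3333) = 206.7222.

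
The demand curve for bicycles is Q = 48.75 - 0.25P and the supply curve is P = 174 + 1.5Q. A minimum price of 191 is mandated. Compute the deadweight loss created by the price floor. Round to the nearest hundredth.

21.84

Rewriting demand in inverse form: P = 195 - 4Q.
Without the control, 195 - 4Q = 174 + 1.5Q so Q* = 3.8182 and P* = 179.7273.
At the floor price 191, quantity demanded is (195 - 191)/4 = 1; demand is the short side, so Q = 1 trades at P = 191.
At Q = 1 the demand price is 191 and the supply price is 175.5. Deadweight loss is the triangle between the curves from 1 to 3.8182: (1/2)(191 - 175.5)(3.8182 - 1) = 21.8409.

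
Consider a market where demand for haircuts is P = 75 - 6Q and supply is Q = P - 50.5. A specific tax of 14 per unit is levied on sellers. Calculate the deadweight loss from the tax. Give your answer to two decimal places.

Rewriting supply in inverse form: P = 50.5 + Q.
Pre-tax equilibrium: 75 - 6Q = 50.5 + Q gives Q* = 3.5, P* = 54.
A tax on sellers shifts supply up by 14: 75 - 6Q = 50.5 + Q + 14, so Q_t = 1.5. Buyers pay P_b = 66; sellers receive P_s = P_b - 14 = 52.
The welfare triangle lost has base Q* - Q_t = 2 and height t = 14, so DWL = (1/2)(2)(14) = 14.

14.00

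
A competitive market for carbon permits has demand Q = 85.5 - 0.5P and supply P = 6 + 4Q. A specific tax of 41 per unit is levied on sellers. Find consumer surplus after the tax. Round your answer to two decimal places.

427.11

Rewriting demand in inverse form: P = 171 - 2Q.
Without the tax, 171 - 2Q = 6 + 4Q so Q* = 27.5 and P* = 116.
With the tax, sellers need 41 more per unit: 171 - 2Q = 6 + 4Q + 41, so Q_t = 20.6667. Buyers pay P_b = 129.6667; sellers receive P_s = P_b - 41 = 88.6667.
CS = (1/2)(Q_t)(171 - P_b) = (1/2)(20.6667)(41.3333) = 427.1111.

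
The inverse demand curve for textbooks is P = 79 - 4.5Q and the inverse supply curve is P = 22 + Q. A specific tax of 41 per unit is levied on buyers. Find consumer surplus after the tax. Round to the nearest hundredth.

Pre-tax equilibrium: 79 - 4.5Q = 22 + Q gives Q* = 10.3636, P* = 32.3636.
With the tax, buyers' net willingness to pay falls by 41: (79 - 41) - 4.5Q = 22 + Q, so Q_t = 2.9091. Buyers pay P_b = 65.9091; sellers receive P_s = P_b - 41 = 24.9091.
Consumer surplus is the triangle under demand above P_b: (1/2)(2.9091)(79 - 65.9091) = 19.0413.

19.04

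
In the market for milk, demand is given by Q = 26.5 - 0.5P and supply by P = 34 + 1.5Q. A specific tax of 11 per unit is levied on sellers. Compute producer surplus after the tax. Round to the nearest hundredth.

Rewriting demand in inverse form: P = 53 - 2Q.
Without the tax, 53 - 2Q = 34 + 1.5Q so Q* = 5.4286 and P* = 42.1429.
With the tax, sellers need 11 more per unit: 53 - 2Q = 34 + 1.5Q + 11, so Q_t = 2.2857. Buyers pay P_b = 48.4286; sellers receive P_s = P_b - 11 = 37.4286.
Producer surplus is the triangle above supply below P_s: (1/2)(2.2857)(37.4286 - 34) = 3.9184.

3.92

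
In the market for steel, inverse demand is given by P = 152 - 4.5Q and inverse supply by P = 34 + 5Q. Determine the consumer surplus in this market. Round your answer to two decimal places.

347.14

Equilibrium: 152 - 4.5Q = 34 + 5Q, so Q* = 12.4211 and P* = 96.1053.
Consumer surplus is the triangle under demand above P*: (1/2)(12.4211)(152 - 96.1053) = (1/2)(12.4211)(55.8947) = 347.1357.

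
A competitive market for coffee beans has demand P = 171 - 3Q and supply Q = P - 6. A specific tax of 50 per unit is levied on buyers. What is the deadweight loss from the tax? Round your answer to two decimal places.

312.50

Rewriting supply in inverse form: P = 6 + Q.
Without the tax, 171 - 3Q = 6 + Q so Q* = 41.25 and P* = 47.25.
A tax on buyers shifts demand down by 50: (171 - 50) - 3Q = 6 + Q, so Q_t = 28.75. Buyers pay P_b = 84.75; sellers receive P_s = P_b - 50 = 34.75.
The welfare triangle lost has base Q* - Q_t = 12.5 and height t = 50, so DWL = (1/2)(12.5)(50) = 312.5.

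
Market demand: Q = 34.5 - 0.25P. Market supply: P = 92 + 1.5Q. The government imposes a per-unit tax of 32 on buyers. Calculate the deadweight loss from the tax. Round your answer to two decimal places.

Rewriting demand in inverse form: P = 138 - 4Q.
Without the tax, 138 - 4Q = 92 + 1.5Q so Q* = 8.3636 and P* = 104.5455.
With the tax, buyers' net willingness to pay falls by 32: (138 - 32) - 4Q = 92 + 1.5Q, so Q_t = 2.5455. Buyers pay P_b = 127.8182; sellers receive P_s = P_b - 32 = 95.8182.
Deadweight loss is the triangle between the curves from Q_t to Q*: (1/2)(8.3636 - 2.5455)(32) = 93.0909.

93.09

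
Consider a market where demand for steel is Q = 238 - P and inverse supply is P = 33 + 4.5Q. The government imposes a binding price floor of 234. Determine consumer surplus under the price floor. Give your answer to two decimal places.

8.00

Rewriting demand in inverse form: P = 238 - Q.
Free-market equilibrium: 238 - Q = 33 + 4.5Q gives Q* = 37.2727, P* = 200.7273.
At the floor price 234, quantity demanded is (238 - 234)/1 = 4; demand is the short side, so Q = 4 trades at P = 234.
CS is the triangle under demand above 234: (1/2)(4)(238 - 234) = 8.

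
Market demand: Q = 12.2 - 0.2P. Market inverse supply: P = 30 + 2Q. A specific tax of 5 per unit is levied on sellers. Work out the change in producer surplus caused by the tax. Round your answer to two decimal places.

-5.82

Rewriting demand in inverse form: P = 61 - 5Q.
Pre-tax equilibrium: 61 - 5Q = 30 + 2Q gives Q* = 4.4286, P* = 38.8571.
A tax on sellers shifts supply up by 5: 61 - 5Q = 30 + 2Q + 5, so Q_t = 3.7143. Buyers pay P_b = 42.4286; sellers receive P_s = P_b - 5 = 37.4286.
Producers lose the trapezoid between P_s and P* out to Q_t plus the triangle from Q_t to Q*: change in PS = 13.7959 - 19.6122 = -5.8163.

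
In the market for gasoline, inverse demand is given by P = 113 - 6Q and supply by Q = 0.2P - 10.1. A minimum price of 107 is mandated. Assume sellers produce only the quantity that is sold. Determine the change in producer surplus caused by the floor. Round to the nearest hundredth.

-26.71

Rewriting supply in inverse form: P = 50.5 + 5Q.
Free-market equilibrium: 113 - 6Q = 50.5 + 5Q gives Q* = 5.6818, P* = 78.9091.
At P = 107, buyers demand (113 - 107)/6 = 1 while sellers would supply more, so the quantity traded is 1 at price 107.
PS goes from (1/2)(5.6818)(28.4091) = 80.7076 to 54 (computed as (107 - 50.5)(1) - (1/2)(5)(1)^2), a change of -26.7076.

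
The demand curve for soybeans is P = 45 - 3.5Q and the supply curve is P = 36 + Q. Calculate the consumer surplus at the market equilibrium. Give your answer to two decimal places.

Equilibrium: 45 - 3.5Q = 36 + Q, so Q* = 2 and P* = 38.
Consumer surplus is the triangle under demand above P*: (1/2)(2)(45 - 38) = (1/2)(2)(7) = 7.

7.00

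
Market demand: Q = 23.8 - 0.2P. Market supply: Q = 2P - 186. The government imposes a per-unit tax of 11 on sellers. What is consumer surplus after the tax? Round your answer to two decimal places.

18.60

Rewriting demand in inverse form: P = 119 - 5Q.
Rewriting supply in inverse form: P = 93 + 0.5Q.
Pre-tax equilibrium: 119 - 5Q = 93 + 0.5Q gives Q* = 4.7273, P* = 95.3636.
A tax on sellers shifts supply up by 11: 119 - 5Q = 93 + 0.5Q + 11, so Q_t = 2.7273. Buyers pay P_b = 105.3636; sellers receive P_s = P_b - 11 = 94.3636.
CS = (1/2)(Q_t)(119 - P_b) = (1/2)(2.7273)(13.6364) = 18.595.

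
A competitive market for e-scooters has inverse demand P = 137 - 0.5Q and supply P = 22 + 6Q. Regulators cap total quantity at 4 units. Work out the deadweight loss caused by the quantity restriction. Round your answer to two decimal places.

Without the quota, 137 - 0.5Q = 22 + 6Q gives Q* = 17.6923.
At Q = 4 the demand price is 137 - 0.5(4) = 135 and the supply price is 22 + 6(4) = 46.
Deadweight loss is the triangle between the curves from 4 to 17.6923: (1/2)(135 - 46)(17.6923 - 4) = 609.3077.

609.31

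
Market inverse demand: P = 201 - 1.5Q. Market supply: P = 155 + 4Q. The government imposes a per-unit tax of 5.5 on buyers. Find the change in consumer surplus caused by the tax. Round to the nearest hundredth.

Without the tax, 201 - 1.5Q = 155 + 4Q so Q* = 8.3636 and P* = 188.4545.
With the tax, buyers' net willingness to pay falls by 5.5: (201 - 5.5) - 1.5Q = 155 + 4Q, so Q_t = 7.3636. Buyers pay P_b = 189.9545; sellers receive P_s = P_b - 5.5 = 184.4545.
Consumers lose the trapezoid between P* and P_b out to Q_t plus the triangle from Q_t to Q*: change in CS = 40.6674 - 52.4628 = -11.7955.

-11.80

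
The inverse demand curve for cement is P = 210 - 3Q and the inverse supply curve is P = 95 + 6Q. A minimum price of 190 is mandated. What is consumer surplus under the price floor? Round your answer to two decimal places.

Without the control, 210 - 3Q = 95 + 6Q so Q* = 12.7778 and P* = 171.6667.
At the floor price 190, quantity demanded is (210 - 190)/3 = 6.6667; demand is the short side, so Q = 6.6667 trades at P = 190.
CS is the triangle under demand above 190: (1/2)(6.6667)(210 - 190) = 66.6667.

66.67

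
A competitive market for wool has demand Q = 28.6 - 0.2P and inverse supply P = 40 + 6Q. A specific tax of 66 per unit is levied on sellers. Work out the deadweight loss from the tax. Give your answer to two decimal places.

Rewriting demand in inverse form: P = 143 - 5Q.
Pre-tax equilibrium: 143 - 5Q = 40 + 6Q gives Q* = 9.3636, P* = 96.1818.
With the tax, sellers need 66 more per unit: 143 - 5Q = 40 + 6Q + 66, so Q_t = 3.3636. Buyers pay P_b = 126.1818; sellers receive P_s = P_b - 66 = 60.1818.
Deadweight loss is the triangle between the curves from Q_t to Q*: (1/2)(9.3636 - 3.3636)(66) = 198.

198.00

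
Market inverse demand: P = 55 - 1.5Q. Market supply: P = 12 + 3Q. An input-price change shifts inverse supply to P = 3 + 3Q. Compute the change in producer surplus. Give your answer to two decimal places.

Initial equilibrium: Q_0 = 9.5556, P_0 = 40.6667; CS_0 = (1/2)(9.5556)(14.3333) = 68.4815, PS_0 = (1/2)(9.5556)(28.6667) = 136.963.
New equilibrium: 55 - 1.5Q = 3 + 3Q gives Q_1 = 11.5556, P_1 = 37.6667; CS_1 = 100.1481, PS_1 = 200.2963.
Change in producer surplus = 200.2963 - 136.963 = 63.3333.

63.33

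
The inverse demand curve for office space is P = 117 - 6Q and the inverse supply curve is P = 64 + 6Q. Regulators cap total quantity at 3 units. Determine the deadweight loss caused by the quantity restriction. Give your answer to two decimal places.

12.04

Unrestricted equilibrium: Q* = (117 - 64)/(6 + 6) = 4.4167.
At Q = 3 the demand price is 117 - 6(3) = 99 and the supply price is 64 + 6(3) = 82.
DWL = (1/2)(gap between curves at 3) x (Q* - 3) = (1/2)(17)(1.4167) = 12.0417.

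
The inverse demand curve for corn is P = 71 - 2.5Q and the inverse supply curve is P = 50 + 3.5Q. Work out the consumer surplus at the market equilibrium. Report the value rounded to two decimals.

15.31

Setting demand equal to supply, 21 = 6Q, so Q* = 3.5 and P* = 62.25.
Consumer surplus is the triangle under demand above P*: (1/2)(3.5)(71 - 62.25) = (1/2)(3.5)(8.75) = 15.3125.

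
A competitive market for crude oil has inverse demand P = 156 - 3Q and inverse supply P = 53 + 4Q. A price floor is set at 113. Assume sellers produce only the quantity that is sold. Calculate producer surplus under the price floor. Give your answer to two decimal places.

Free-market equilibrium: 156 - 3Q = 53 + 4Q gives Q* = 14.7143, P* = 111.8571.
At the floor price 113, quantity demanded is (156 - 113)/3 = 14.3333; demand is the short side, so Q = 14.3333 trades at P = 113.
The supply price at Q = 14.3333 is 110.3333. PS is the trapezoid between 113 and supply over [0, 14.3333]: (1/2)[(113 - 53) + (113 - 110.3333)](14.3333) = 449.1111.

449.11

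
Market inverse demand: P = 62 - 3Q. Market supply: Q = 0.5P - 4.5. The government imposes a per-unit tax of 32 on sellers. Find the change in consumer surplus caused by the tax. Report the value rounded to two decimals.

Rewriting supply in inverse form: P = 9 + 2Q.
Without the tax, 62 - 3Q = 9 + 2Q so Q* = 10.6 and P* = 30.2.
A tax on sellers shifts supply up by 32: 62 - 3Q = 9 + 2Q + 32, so Q_t = 4.2. Buyers pay P_b = 49.4; sellers receive P_s = P_b - 32 = 17.4.
CS falls from (1/2)(10.6)(31.8) = 168.54 to (1/2)(4.2)(12.6) = 26.46, a change of -142.08.

-142.08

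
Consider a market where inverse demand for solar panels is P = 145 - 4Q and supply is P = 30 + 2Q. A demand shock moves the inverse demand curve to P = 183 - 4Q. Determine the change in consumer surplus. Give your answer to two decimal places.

565.78

Initial equilibrium: Q_0 = 19.1667, P_0 = 68.3333; CS_0 = (1/2)(19.1667)(76.6667) = 734.7222, PS_0 = (1/2)(19.1667)(38.3333) = 367.3611.
New equilibrium: 183 - 4Q = 30 + 2Q gives Q_1 = 25.5, P_1 = 81; CS_1 = 1300.5, PS_1 = 650.25.
Change in consumer surplus = 1300.5 - 734.7222 = 565.7778.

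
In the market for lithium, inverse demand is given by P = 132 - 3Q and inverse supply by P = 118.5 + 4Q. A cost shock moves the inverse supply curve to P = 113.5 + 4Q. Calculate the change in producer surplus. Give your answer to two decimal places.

6.53

Initial equilibrium: Q_0 = 1.9286, P_0 = 126.2143; CS_0 = (1/2)(1.9286)(5.7857) = 5.5791, PS_0 = (1/2)(1.9286)(7.7143) = 7.4388.
New equilibrium: 132 - 3Q = 113.5 + 4Q gives Q_1 = 2.6429, P_1 = 124.0714; CS_1 = 10.477, PS_1 = 13.9694.
Change in producer surplus = 13.9694 - 7.4388 = 6.5306.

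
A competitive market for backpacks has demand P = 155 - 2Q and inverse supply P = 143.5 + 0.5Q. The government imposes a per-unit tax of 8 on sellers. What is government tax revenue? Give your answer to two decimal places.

11.20

Without the tax, 155 - 2Q = 143.5 + 0.5Q so Q* = 4.6 and P* = 145.8.
With the tax, sellers need 8 more per unit: 155 - 2Q = 143.5 + 0.5Q + 8, so Q_t = 1.4. Buyers pay P_b = 152.2; sellers receive P_s = P_b - 8 = 144.2.
Revenue is the tax times quantity traded: 8 x 1.4 = 11.2.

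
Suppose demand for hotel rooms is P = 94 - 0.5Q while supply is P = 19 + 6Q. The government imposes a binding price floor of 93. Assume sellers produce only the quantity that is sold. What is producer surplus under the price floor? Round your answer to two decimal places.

Without the control, 94 - 0.5Q = 19 + 6Q so Q* = 11.5385 and P* = 88.2308.
At the floor price 93, quantity demanded is (94 - 93)/0.5 = 2; demand is the short side, so Q = 2 trades at P = 93.
The supply price at Q = 2 is 31. PS is the trapezoid between 93 and supply over [0, 2]: (1/2)[(93 - 19) + (93 - 31)](2) = 136.

136.00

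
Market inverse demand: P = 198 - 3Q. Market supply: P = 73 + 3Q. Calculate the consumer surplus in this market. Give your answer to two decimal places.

651.04

Set 198 - 3Q = 73 + 3Q, which gives 125 = 6Q, so Q* = 20.8333 and P* = 198 - 3(20.8333) = 135.5.
Consumer surplus is the triangle under demand above P*: (1/2)(20.8333)(198 - 135.5) = (1/2)(20.8333)(62.5) = 651.0417.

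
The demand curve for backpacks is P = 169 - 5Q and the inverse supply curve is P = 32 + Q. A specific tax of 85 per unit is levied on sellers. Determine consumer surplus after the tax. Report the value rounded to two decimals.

187.78

Without the tax, 169 - 5Q = 32 + Q so Q* = 22.8333 and P* = 54.8333.
A tax on sellers shifts supply up by 85: 169 - 5Q = 32 + Q + 85, so Q_t = 8.6667. Buyers pay P_b = 125.6667; sellers receive P_s = P_b - 85 = 40.6667.
CS = (1/2)(Q_t)(169 - P_b) = (1/2)(8.6667)(43.3333) = 187.7778.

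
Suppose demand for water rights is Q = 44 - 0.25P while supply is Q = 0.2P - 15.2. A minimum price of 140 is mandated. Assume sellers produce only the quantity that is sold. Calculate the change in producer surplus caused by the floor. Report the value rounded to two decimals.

Rewriting demand in inverse form: P = 176 - 4Q.
Rewriting supply in inverse form: P = 76 + 5Q.
Free-market equilibrium: 176 - 4Q = 76 + 5Q gives Q* = 11.1111, P* = 131.5556.
At P = 140, buyers demand (176 - 140)/4 = 9 while sellers would supply more, so the quantity traded is 9 at price 140.
PS goes from (1/2)(11.1111)(55.5556) = 308.642 to 373.5 (computed as (140 - 76)(9) - (1/2)(5)(9)^2), a change of 64.858.

64.86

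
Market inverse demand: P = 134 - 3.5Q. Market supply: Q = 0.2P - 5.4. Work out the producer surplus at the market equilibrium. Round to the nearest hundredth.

396.16

Rewriting supply in inverse form: P = 27 + 5Q.
Setting demand equal to supply, 107 = 8.5Q, so Q* = 12.5882 and P* = 89.9412.
Producer surplus is the triangle above supply below P*: (1/2)(12.5882)(89.9412 - 27) = (1/2)(12.5882)(62.9412) = 396.1592.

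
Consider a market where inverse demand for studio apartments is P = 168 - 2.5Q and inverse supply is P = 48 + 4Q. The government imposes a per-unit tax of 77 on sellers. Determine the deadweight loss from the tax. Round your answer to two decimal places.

456.08

Without the tax, 168 - 2.5Q = 48 + 4Q so Q* = 18.4615 and P* = 121.8462.
A tax on sellers shifts supply up by 77: 168 - 2.5Q = 48 + 4Q + 77, so Q_t = 6.6154. Buyers pay P_b = 151.4615; sellers receive P_s = P_b - 77 = 74.4615.
Deadweight loss is the triangle between the curves from Q_t to Q*: (1/2)(18.4615 - 6.6154)(77) = 456.0769.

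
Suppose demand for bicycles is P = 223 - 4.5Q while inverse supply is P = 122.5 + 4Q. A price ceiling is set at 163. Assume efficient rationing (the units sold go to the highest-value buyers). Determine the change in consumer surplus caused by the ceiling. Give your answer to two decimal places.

Without the control, 223 - 4.5Q = 122.5 + 4Q so Q* = 11.8235 and P* = 169.7941.
At the ceiling price 163, quantity supplied is (163 - 122.5)/4 = 10.125; supply is the short side, so Q = 10.125 trades at P = 163.
CS goes from (1/2)(11.8235)(53.2059) = 314.5407 to 376.8398 (computed as (223 - 163)(10.125) - (1/2)(4.5)(10.125)^2), a change of 62.2992.

62.30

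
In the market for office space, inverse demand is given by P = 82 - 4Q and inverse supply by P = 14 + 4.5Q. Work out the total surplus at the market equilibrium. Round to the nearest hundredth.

Setting demand equal to supply, 68 = 8.5Q, so Q* = 8 and P* = 50.
Total surplus is the full triangle between the curves from 0 to Q*: (1/2)(8)(82 - 14) = 272.

272.00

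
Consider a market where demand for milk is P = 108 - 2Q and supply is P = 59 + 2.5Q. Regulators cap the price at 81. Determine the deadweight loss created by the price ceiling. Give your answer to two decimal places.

Free-market equilibrium: 108 - 2Q = 59 + 2.5Q gives Q* = 10.8889, P* = 86.2222.
At P = 81, sellers supply (81 - 59)/2.5 = 8.8 while buyers want more, so the quantity traded is 8.8 at price 81.
The lost-trades triangle has base Q* - 8.8 = 2.0889 and height equal to the gap between the curves at Q = 8.8, which is 90.4 - 81 = 9.4. DWL = (1/2)(2.0889)(9.4) = 9.8178.

9.82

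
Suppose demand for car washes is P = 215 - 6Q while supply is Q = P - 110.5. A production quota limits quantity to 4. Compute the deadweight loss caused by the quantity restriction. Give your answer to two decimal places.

Rewriting supply in inverse form: P = 110.5 + Q.
Unrestricted equilibrium: Q* = (215 - 110.5)/(6 + 1) = 14.9286.
At Q = 4 the demand price is 215 - 6(4) = 191 and the supply price is 110.5 + (4) = 114.5.
Deadweight loss is the triangle between the curves from 4 to 14.9286: (1/2)(191 - 114.5)(14.9286 - 4) = 418.0179.

418.02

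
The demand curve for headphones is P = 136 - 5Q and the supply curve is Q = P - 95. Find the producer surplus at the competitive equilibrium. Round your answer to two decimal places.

23.35

Rewriting supply in inverse form: P = 95 + Q.
Setting demand equal to supply, 41 = 6Q, so Q* = 6.8333 and P* = 101.8333.
The supply curve's price intercept is 95, so PS = (1/2)(Q*)(P* - 95) = (1/2)(6.8333)(6.8333) = 23.3472.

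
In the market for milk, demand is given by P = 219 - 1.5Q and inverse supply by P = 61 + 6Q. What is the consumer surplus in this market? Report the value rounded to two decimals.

332.85

Set 219 - 1.5Q = 61 + 6Q, which gives 158 = 7.5Q, so Q* = 21.0667 and P* = 219 - 1.5(21.0667) = 187.4.
Consumer surplus is the triangle under demand above P*: (1/2)(21.0667)(219 - 187.4) = (1/2)(21.0667)(31.6) = 332.8533.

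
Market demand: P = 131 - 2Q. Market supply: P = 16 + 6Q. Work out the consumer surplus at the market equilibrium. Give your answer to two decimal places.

206.64

Equilibrium: 131 - 2Q = 16 + 6Q, so Q* = 14.375 and P* = 102.25.
CS is the area between the demand curve and P* from 0 to Q*: (1/2)(14.375)(28.75) = 206.6406.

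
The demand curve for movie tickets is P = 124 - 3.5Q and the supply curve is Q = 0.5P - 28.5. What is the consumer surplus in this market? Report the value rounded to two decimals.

259.69

Rewriting supply in inverse form: P = 57 + 2Q.
Set 124 - 3.5Q = 57 + 2Q, which gives 67 = 5.5Q, so Q* = 12.1818 and P* = 124 - 3.5(12.1818) = 81.3636.
Consumer surplus is the triangle under demand above P*: (1/2)(12.1818)(124 - 81.3636) = (1/2)(12.1818)(42.6364) = 259.6942.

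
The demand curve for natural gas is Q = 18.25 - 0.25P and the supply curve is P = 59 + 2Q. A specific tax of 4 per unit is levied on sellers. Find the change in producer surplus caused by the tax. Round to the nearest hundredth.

Rewriting demand in inverse form: P = 73 - 4Q.
Without the tax, 73 - 4Q = 59 + 2Q so Q* = 2.3333 and P* = 63.6667.
With the tax, sellers need 4 more per unit: 73 - 4Q = 59 + 2Q + 4, so Q_t = 1.6667. Buyers pay P_b = 66.3333; sellers receive P_s = P_b - 4 = 62.3333.
PS falls from (1/2)(2.3333)(4.6667) = 5.4444 to (1/2)(1.6667)(3.3333) = 2.7778, a change of -2.6667.

-2.67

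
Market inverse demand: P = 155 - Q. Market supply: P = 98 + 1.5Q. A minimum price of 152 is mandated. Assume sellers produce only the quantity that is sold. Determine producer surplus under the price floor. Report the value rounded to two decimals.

Without the control, 155 - Q = 98 + 1.5Q so Q* = 22.8 and P* = 132.2.
At the floor price 152, quantity demanded is (155 - 152)/1 = 3; demand is the short side, so Q = 3 trades at P = 152.
The supply price at Q = 3 is 102.5. PS is the trapezoid between 152 and supply over [0, 3]: (1/2)[(152 - 98) + (152 - 102.5)](3) = 155.25.

155.25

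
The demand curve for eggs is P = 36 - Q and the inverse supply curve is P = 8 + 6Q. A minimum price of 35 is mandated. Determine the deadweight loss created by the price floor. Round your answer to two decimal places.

Free-market equilibrium: 36 - Q = 8 + 6Q gives Q* = 4, P* = 32.
At the floor price 35, quantity demanded is (36 - 35)/1 = 1; demand is the short side, so Q = 1 trades at P = 35.
At Q = 1 the demand price is 35 and the supply price is 14. Deadweight loss is the triangle between the curves from 1 to 4: (1/2)(35 - 14)(4 - 1) = 31.5.

31.50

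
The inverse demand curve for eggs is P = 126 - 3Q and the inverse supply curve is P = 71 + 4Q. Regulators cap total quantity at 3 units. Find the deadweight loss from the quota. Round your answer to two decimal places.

82.57

Without the quota, 126 - 3Q = 71 + 4Q gives Q* = 7.8571.
At Q = 3 the demand price is 126 - 3(3) = 117 and the supply price is 71 + 4(3) = 83.
Deadweight loss is the triangle between the curves from 3 to 7.8571: (1/2)(117 - 83)(7.8571 - 3) = 82.5714.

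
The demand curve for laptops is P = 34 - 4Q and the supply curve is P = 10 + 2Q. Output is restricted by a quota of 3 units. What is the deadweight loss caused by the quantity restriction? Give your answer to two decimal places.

3.00

Unrestricted equilibrium: Q* = (34 - 10)/(4 + 2) = 4.
At Q = 3 the demand price is 34 - 4(3) = 22 and the supply price is 10 + 2(3) = 16.
Deadweight loss is the triangle between the curves from 3 to 4: (1/2)(22 - 16)(4 - 3) = 3.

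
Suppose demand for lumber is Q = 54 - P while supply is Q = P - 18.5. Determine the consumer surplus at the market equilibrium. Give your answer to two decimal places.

157.53

Rewriting demand in inverse form: P = 54 - Q.
Rewriting supply in inverse form: P = 18.5 + Q.
Set 54 - Q = 18.5 + Q, which gives 35.5 = 2Q, so Q* = 17.75 and P* = 54 - (17.75) = 36.25.
Consumer surplus is the triangle under demand above P*: (1/2)(17.75)(54 - 36.25) = (1/2)(17.75)(17.75) = 157.5312.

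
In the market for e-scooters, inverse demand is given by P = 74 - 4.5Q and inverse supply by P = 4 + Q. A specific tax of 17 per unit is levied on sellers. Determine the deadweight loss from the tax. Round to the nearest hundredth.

Pre-tax equilibrium: 74 - 4.5Q = 4 + Q gives Q* = 12.7273, P* = 16.7273.
With the tax, sellers need 17 more per unit: 74 - 4.5Q = 4 + Q + 17, so Q_t = 9.6364. Buyers pay P_b = 30.6364; sellers receive P_s = P_b - 17 = 13.6364.
Deadweight loss is the triangle between the curves from Q_t to Q*: (1/2)(12.7273 - 9.6364)(17) = 26.2727.

26.27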